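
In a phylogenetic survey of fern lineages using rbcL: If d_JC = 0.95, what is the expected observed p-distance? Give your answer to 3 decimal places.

p = (3/4)(1 − e^(−4d/3)) = 0.75 × (1 − e^(-1.266667)) = 0.75 × (1 − 0.281769) = 0.538673.

0.539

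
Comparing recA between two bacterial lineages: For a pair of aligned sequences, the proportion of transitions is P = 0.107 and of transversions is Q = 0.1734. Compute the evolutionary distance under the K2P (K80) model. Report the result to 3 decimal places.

0.351

Under the Kimura two-parameter model, d = −½ ln(1 − 2P − Q) − ¼ ln(1 − 2Q).
1 − 2P − Q = 0.6126, giving −½ ln(0.6126) = 0.245022.
1 − 2Q = 0.6532, giving −¼ ln(0.6532) = 0.106468.
d = 0.245022 + 0.106468 = 0.351490.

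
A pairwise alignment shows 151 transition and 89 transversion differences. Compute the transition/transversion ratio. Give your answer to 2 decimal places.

R = 151/89 = 1.696629… ≈ 1.70 (to 2 d.p.).

1.70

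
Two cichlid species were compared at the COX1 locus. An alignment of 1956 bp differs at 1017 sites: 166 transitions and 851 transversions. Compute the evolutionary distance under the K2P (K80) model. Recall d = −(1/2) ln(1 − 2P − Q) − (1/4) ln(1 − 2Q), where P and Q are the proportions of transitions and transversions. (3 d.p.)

0.975

P = 166/1956 ≈ 0.084867 and Q = 851/1956 ≈ 0.435072.
Under the Kimura two-parameter model, d = −½ ln(1 − 2P − Q) − ¼ ln(1 − 2Q).
1 − 2P − Q = 0.395194, giving −½ ln(0.395194) = 0.464189.
1 − 2Q = 0.129856, giving −¼ ln(0.129856) = 0.510332.
d = 0.464189 + 0.510332 = 0.974521.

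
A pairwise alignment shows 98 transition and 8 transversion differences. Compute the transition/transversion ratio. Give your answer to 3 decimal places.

R = 98/8 = 12.250.

12.250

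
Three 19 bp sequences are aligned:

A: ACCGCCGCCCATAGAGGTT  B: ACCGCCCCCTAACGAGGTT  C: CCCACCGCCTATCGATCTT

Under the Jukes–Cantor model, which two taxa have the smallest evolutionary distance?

A–B: 4/19 differ, p = 0.211, d = 0.247.
A–C: 6/19 differ, p = 0.316, d = 0.410.
B–C: 6/19 differ, p = 0.316, d = 0.410.
The smallest distance is between A and B.

A and B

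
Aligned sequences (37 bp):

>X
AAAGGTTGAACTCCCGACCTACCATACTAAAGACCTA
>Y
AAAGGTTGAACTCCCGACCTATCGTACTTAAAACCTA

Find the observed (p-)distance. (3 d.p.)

0.108

The sequences differ at 4 of 37 positions (sites 22, 24, 29, 32).
p = 4/37 = 0.108108… ≈ 0.108 (to 3 d.p.).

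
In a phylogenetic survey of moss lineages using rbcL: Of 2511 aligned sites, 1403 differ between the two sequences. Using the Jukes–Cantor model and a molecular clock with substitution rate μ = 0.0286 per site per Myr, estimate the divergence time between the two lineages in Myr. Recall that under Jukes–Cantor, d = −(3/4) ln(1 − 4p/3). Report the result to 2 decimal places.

p = 1403/2511 ≈ 0.558742.
d = −(3/4) ln(1 − 4p/3) = −0.75 ln(1 − 0.744989) = −0.75 ln(0.255011)
  = −0.75 × (-1.366449) = 1.024837 substitutions/site.
Under a molecular clock d = 2μt, so t = d/(2μ) = 1.024837 / (2 × 0.0286) = 17.92 Myr.

17.92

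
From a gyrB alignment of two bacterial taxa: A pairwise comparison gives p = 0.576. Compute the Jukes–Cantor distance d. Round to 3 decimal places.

1.096

d = −(3/4) ln(1 − 4p/3) = −0.75 ln(1 − 0.768) = −0.75 ln(0.232)
  = −0.75 × (-1.461018) = 1.095764 substitutions/site.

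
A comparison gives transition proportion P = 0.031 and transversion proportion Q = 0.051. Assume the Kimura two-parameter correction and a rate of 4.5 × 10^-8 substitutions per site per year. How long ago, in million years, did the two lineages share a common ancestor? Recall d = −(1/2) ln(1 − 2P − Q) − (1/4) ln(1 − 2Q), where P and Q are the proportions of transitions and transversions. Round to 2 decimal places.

0.97

Under the Kimura two-parameter model, d = −½ ln(1 − 2P − Q) − ¼ ln(1 − 2Q).
1 − 2P − Q = 0.887, giving −½ ln(0.887) = 0.059955.
1 − 2Q = 0.898, giving −¼ ln(0.898) = 0.026896.
d = 0.059955 + 0.026896 = 0.086851.
Under a molecular clock d = 2μt, so t = d/(2μ) = 0.086851 / (2 × 4.5 × 10^-8) = 0.97 million years.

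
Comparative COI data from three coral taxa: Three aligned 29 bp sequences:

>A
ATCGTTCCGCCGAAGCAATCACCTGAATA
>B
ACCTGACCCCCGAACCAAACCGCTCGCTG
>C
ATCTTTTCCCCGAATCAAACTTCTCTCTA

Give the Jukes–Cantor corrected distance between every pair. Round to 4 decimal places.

A–B: 13/29 sites differ → p ≈ 0.448276, d = −0.75 ln(1 − 0.597701) = 0.682920 ≈ 0.6829.
A–C: 10/29 sites differ → p ≈ 0.344828, d = −0.75 ln(1 − 0.459771) = 0.461822 ≈ 0.4618.
B–C: 9/29 sites differ → p ≈ 0.310345, d = −0.75 ln(1 − 0.413793) = 0.400562 ≈ 0.4006.

d(A,B) = 0.6829, d(A,C) = 0.4618, d(B,C) = 0.4006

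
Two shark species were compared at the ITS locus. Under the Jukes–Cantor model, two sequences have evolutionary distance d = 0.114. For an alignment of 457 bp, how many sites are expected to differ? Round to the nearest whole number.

48

Invert JC69: p = (3/4)(1 − e^(−4d/3)) = 0.75 × (1 − e^(-0.152)) = 0.75 × (1 − 0.858988) = 0.105759.
Expected differing sites = pL ≈ 0.105759 × 457 = 48.331863 ≈ 48.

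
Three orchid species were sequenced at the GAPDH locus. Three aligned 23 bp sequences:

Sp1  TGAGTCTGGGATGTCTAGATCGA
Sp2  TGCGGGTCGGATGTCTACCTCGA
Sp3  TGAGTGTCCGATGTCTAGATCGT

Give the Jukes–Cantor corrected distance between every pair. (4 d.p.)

d(Sp1,Sp2) = 0.3206, d(Sp1,Sp3) = 0.1979, d(Sp2,Sp3) = 0.3206

Sp1–Sp2: 6/23 sites differ → p ≈ 0.26087, d = −0.75 ln(1 − 0.347827) = 0.320584 ≈ 0.3206.
Sp1–Sp3: 4/23 sites differ → p ≈ 0.173913, d = −0.75 ln(1 − 0.231884) = 0.197861 ≈ 0.1979.
Sp2–Sp3: 6/23 sites differ → p ≈ 0.26087, d = −0.75 ln(1 − 0.347827) = 0.320584 ≈ 0.3206.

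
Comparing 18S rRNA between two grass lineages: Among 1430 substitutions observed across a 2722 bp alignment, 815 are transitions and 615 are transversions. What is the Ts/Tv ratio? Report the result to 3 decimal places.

1.325

R = 815/615 = 1.325203… ≈ 1.325 (to 3 d.p.).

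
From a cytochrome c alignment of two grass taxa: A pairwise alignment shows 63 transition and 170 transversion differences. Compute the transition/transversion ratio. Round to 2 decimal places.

R = 63/170 = 0.370588… ≈ 0.37 (to 2 d.p.).

0.37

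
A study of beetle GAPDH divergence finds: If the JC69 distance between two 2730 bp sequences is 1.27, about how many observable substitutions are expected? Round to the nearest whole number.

1671

Invert JC69: p = (3/4)(1 − e^(−4d/3)) = 0.75 × (1 − e^(-1.693333)) = 0.75 × (1 − 0.183906) = 0.612071.
Expected differing sites = pL ≈ 0.612071 × 2730 = 1670.95383 ≈ 1671.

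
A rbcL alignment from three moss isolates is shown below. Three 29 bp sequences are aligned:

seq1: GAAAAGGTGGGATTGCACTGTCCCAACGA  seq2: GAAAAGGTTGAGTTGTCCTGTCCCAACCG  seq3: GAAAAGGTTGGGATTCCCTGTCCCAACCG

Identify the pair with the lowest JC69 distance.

seq1–seq2: 7/29 differ, p = 0.241, d = 0.291.
seq1–seq3: 7/29 differ, p = 0.241, d = 0.291.
seq2–seq3: 4/29 differ, p = 0.138, d = 0.152.
The smallest distance is between seq2 and seq3.

seq2 and seq3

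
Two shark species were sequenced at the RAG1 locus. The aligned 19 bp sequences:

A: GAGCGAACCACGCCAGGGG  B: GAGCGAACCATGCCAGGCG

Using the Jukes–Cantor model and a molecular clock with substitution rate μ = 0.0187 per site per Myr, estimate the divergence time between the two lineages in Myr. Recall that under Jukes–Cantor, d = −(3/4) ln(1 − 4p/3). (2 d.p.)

The sequences differ at 2 of 19 sites (11, 18), so p = 2/19 ≈ 0.105263.
d = −(3/4) ln(1 − 4p/3) = −0.75 ln(1 − 0.140351) = −0.75 ln(0.859649)
  = −0.75 × (-0.151231) = 0.113423 substitutions/site.
Under a molecular clock d = 2μt, so t = d/(2μ) = 0.113423 / (2 × 0.0187) = 3.03 Myr.

3.03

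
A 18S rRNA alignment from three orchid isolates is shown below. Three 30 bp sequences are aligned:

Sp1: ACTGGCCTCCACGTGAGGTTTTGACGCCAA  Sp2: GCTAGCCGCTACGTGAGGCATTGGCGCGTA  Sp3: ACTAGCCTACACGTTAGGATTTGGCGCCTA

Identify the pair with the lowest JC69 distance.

Sp1–Sp2: 9/30 differ, p = 0.300, d = 0.383.
Sp1–Sp3: 6/30 differ, p = 0.200, d = 0.233.
Sp2–Sp3: 8/30 differ, p = 0.267, d = 0.330.
The smallest distance is between Sp1 and Sp3.

Sp1 and Sp3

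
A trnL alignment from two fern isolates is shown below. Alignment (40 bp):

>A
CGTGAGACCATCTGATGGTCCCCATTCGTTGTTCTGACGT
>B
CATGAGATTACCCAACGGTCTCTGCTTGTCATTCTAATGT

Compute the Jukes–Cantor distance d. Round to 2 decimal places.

The sequences differ at 16 of 40 sites, so p = 16/40 = 0.4.
d = −(3/4) ln(1 − 4p/3) = −0.75 ln(1 − 0.533333) = −0.75 ln(0.466667)
  = −0.75 × (-0.762139) = 0.571604 substitutions/site.

0.57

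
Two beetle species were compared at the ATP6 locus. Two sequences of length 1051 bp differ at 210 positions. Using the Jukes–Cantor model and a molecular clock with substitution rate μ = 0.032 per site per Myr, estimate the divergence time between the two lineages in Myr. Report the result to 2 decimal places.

p = 210/1051 ≈ 0.19981.
d = −(3/4) ln(1 − 4p/3) = −0.75 ln(1 − 0.266413) = −0.75 ln(0.733587)
  = −0.75 × (-0.309809) = 0.232357 substitutions/site.
Under a molecular clock d = 2μt, so t = d/(2μ) = 0.232357 / (2 × 0.032) = 3.63 Myr.

3.63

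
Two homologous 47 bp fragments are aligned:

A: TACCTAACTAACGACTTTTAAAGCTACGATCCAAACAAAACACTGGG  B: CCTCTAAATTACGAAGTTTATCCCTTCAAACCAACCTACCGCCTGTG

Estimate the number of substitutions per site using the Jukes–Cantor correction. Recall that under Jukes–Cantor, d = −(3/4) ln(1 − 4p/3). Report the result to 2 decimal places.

The sequences differ at 20 of 47 sites, so p = 20/47 ≈ 0.425532.
d = −(3/4) ln(1 − 4p/3) = −0.75 ln(1 − 0.567376) = −0.75 ln(0.432624)
  = −0.75 × (-0.837886) = 0.628415 substitutions/site.

0.63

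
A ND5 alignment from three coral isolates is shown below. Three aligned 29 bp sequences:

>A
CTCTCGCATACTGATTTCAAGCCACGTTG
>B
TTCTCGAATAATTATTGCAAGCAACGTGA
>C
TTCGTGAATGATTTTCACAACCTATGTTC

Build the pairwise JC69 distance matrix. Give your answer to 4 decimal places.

A–B: 8/29 sites differ → p ≈ 0.275862, d = −0.75 ln(1 − 0.367816) = 0.343931 ≈ 0.3439.
A–C: 14/29 sites differ → p ≈ 0.482759, d = −0.75 ln(1 − 0.643679) = 0.773942 ≈ 0.7739.
B–C: 11/29 sites differ → p ≈ 0.37931, d = −0.75 ln(1 − 0.505747) = 0.528531 ≈ 0.5285.

d(A,B) = 0.3439, d(A,C) = 0.7739, d(B,C) = 0.5285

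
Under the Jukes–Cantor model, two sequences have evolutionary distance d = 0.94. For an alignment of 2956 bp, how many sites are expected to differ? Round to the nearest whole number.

1584

Invert JC69: p = (3/4)(1 − e^(−4d/3)) = 0.75 × (1 − e^(-1.253333)) = 0.75 × (1 − 0.285551) = 0.535837.
Expected differing sites = pL ≈ 0.535837 × 2956 = 1583.934172 ≈ 1584.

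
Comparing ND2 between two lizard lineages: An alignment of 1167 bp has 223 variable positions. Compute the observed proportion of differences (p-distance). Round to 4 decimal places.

p = 223/1167 = 0.191088… ≈ 0.1911 (to 4 d.p.).

0.1911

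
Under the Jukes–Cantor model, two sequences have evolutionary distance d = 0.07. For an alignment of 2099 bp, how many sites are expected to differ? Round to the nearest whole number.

Invert JC69: p = (3/4)(1 − e^(−4d/3)) = 0.75 × (1 − e^(-0.093333)) = 0.75 × (1 − 0.910890) = 0.066833.
Expected differing sites = pL ≈ 0.066833 × 2099 = 140.282467 ≈ 140.

140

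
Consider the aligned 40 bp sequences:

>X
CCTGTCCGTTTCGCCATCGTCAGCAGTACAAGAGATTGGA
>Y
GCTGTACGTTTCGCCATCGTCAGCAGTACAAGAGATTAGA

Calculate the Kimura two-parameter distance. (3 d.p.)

Of 40 sites, 1 differences are transitions and 2 are transversions, so P = 1/40 = 0.025 and Q = 2/40 = 0.05.
Under the Kimura two-parameter model, d = −½ ln(1 − 2P − Q) − ¼ ln(1 − 2Q).
1 − 2P − Q = 0.9, giving −½ ln(0.9) = 0.052680.
1 − 2Q = 0.9, giving −¼ ln(0.9) = 0.026340.
d = 0.052680 + 0.026340 = 0.079020.

0.079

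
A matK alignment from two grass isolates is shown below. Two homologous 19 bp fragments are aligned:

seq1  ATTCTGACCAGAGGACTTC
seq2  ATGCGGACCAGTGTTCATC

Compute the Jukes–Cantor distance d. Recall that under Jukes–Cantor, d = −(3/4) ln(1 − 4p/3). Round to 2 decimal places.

The sequences differ at 6 of 19 sites (3, 5, 12, 14, 15, 17), so p = 6/19 ≈ 0.315789.
d = −(3/4) ln(1 − 4p/3) = −0.75 ln(1 − 0.421052) = −0.75 ln(0.578948)
  = −0.75 × (-0.546543) = 0.409907 substitutions/site.

0.41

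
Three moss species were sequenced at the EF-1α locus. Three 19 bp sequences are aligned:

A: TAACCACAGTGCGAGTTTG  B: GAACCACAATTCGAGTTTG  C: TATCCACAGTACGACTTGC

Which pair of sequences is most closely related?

A–B: 3/19 differ, p = 0.158, d = 0.177.
A–C: 5/19 differ, p = 0.263, d = 0.324.
B–C: 7/19 differ, p = 0.368, d = 0.507.
The smallest distance is between A and B.

A and B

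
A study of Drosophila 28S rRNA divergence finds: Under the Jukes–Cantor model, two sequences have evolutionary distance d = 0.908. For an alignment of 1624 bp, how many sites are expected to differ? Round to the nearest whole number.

Invert JC69: p = (3/4)(1 − e^(−4d/3)) = 0.75 × (1 − e^(-1.210667)) = 0.75 × (1 − 0.297998) = 0.526502.
Expected differing sites = pL ≈ 0.526502 × 1624 = 855.039248 ≈ 855.

855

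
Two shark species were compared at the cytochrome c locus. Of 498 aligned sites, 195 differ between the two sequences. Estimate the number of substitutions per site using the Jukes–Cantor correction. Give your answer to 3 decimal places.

p = 195/498 ≈ 0.391566.
d = −(3/4) ln(1 − 4p/3) = −0.75 ln(1 − 0.522088) = −0.75 ln(0.477912)
  = −0.75 × (-0.738329) = 0.553747 substitutions/site.

0.554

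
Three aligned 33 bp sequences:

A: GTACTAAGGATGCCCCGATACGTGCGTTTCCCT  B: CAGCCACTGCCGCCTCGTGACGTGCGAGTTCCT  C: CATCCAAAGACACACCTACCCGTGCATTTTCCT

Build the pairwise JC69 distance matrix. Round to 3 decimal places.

d(A,B) = 0.625, d(A,C) = 0.559, d(B,C) = 0.625

A–B: 14/33 sites differ → p ≈ 0.424242, d = −0.75 ln(1 − 0.565656) = 0.625439 ≈ 0.625.
A–C: 13/33 sites differ → p ≈ 0.393939, d = −0.75 ln(1 − 0.525252) = 0.558728 ≈ 0.559.
B–C: 14/33 sites differ → p ≈ 0.424242, d = −0.75 ln(1 − 0.565656) = 0.625439 ≈ 0.625.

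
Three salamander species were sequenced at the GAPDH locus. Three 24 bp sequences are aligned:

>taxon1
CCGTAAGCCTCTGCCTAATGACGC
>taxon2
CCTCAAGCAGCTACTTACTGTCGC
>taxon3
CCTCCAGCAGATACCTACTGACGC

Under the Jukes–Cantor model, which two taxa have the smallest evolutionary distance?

taxon1–taxon2: 8/24 differ, p = 0.333, d = 0.441.
taxon1–taxon3: 8/24 differ, p = 0.333, d = 0.441.
taxon2–taxon3: 4/24 differ, p = 0.167, d = 0.188.
The smallest distance is between taxon2 and taxon3.

taxon2 and taxon3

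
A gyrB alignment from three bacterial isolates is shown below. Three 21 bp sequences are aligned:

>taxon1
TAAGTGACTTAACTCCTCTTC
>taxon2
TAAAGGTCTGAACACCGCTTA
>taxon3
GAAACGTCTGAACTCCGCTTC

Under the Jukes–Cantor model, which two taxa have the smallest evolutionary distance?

taxon1–taxon2: 7/21 differ, p = 0.333, d = 0.441.
taxon1–taxon3: 6/21 differ, p = 0.286, d = 0.360.
taxon2–taxon3: 4/21 differ, p = 0.190, d = 0.220.
The smallest distance is between taxon2 and taxon3.

taxon2 and taxon3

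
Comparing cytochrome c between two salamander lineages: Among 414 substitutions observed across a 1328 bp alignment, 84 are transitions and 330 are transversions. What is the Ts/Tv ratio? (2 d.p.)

0.25

R = 84/330 = 0.254545… ≈ 0.25 (to 2 d.p.).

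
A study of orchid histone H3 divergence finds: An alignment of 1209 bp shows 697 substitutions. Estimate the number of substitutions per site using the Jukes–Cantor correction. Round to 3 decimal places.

p = 697/1209 ≈ 0.57651.
d = −(3/4) ln(1 − 4p/3) = −0.75 ln(1 − 0.76868) = −0.75 ln(0.23132)
  = −0.75 × (-1.463953) = 1.097965 substitutions/site.

1.098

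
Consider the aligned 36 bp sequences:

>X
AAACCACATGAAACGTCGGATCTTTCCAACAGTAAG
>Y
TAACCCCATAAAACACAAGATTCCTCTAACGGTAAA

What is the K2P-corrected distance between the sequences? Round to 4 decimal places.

0.5549

Of 36 sites, 10 differences are transitions and 3 are transversions, so P = 10/36 ≈ 0.277778 and Q = 3/36 ≈ 0.083333.
Under the Kimura two-parameter model, d = −½ ln(1 − 2P − Q) − ¼ ln(1 − 2Q).
1 − 2P − Q = 0.361111, giving −½ ln(0.361111) = 0.509285.
1 − 2Q = 0.833334, giving −¼ ln(0.833334) = 0.045580.
d = 0.509285 + 0.045580 = 0.554865.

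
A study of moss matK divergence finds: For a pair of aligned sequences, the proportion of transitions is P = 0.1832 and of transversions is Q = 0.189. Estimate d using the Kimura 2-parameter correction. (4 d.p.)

0.5240

Under the Kimura two-parameter model, d = −½ ln(1 − 2P − Q) − ¼ ln(1 − 2Q).
1 − 2P − Q = 0.4446, giving −½ ln(0.4446) = 0.405290.
1 − 2Q = 0.622, giving −¼ ln(0.622) = 0.118704.
d = 0.405290 + 0.118704 = 0.523994.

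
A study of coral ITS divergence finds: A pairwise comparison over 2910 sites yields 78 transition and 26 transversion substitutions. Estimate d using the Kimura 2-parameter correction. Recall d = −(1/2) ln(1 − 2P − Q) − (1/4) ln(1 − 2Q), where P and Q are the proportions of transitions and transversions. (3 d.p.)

P = 78/2910 ≈ 0.026804 and Q = 26/2910 ≈ 0.008935.
Under the Kimura two-parameter model, d = −½ ln(1 − 2P − Q) − ¼ ln(1 − 2Q).
1 − 2P − Q = 0.937457, giving −½ ln(0.937457) = 0.032292.
1 − 2Q = 0.98213, giving −¼ ln(0.98213) = 0.004508.
d = 0.032292 + 0.004508 = 0.036800.

0.037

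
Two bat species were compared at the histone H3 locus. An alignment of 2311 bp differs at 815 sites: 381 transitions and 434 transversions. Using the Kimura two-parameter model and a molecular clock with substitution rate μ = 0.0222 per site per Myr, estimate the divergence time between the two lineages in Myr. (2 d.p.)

P = 381/2311 ≈ 0.164864 and Q = 434/2311 ≈ 0.187797.
Under the Kimura two-parameter model, d = −½ ln(1 − 2P − Q) − ¼ ln(1 − 2Q).
1 − 2P − Q = 0.482475, giving −½ ln(0.482475) = 0.364413.
1 − 2Q = 0.624406, giving −¼ ln(0.624406) = 0.117739.
d = 0.364413 + 0.117739 = 0.482152.
Under a molecular clock d = 2μt, so t = d/(2μ) = 0.482152 / (2 × 0.0222) = 10.86 Myr.

10.86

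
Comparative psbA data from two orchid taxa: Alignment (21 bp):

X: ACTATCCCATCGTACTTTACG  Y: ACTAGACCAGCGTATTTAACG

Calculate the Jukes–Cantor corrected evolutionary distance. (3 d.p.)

The sequences differ at 5 of 21 sites (5, 6, 10, 15, 18), so p = 5/21 ≈ 0.238095.
d = −(3/4) ln(1 − 4p/3) = −0.75 ln(1 − 0.31746) = −0.75 ln(0.68254)
  = −0.75 × (-0.381934) = 0.286451 substitutions/site.

0.286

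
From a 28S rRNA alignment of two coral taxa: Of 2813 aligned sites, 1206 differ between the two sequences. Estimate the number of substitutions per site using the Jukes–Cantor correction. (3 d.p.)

p = 1206/2813 ≈ 0.428724.
d = −(3/4) ln(1 − 4p/3) = −0.75 ln(1 − 0.571632) = −0.75 ln(0.428368)
  = −0.75 × (-0.847773) = 0.635830 substitutions/site.

0.636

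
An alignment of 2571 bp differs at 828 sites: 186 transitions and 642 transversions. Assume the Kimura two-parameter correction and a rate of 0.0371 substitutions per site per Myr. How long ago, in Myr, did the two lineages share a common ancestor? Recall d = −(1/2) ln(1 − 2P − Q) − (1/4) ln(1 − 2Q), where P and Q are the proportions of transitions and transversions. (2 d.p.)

P = 186/2571 ≈ 0.072345 and Q = 642/2571 ≈ 0.249708.
Under the Kimura two-parameter model, d = −½ ln(1 − 2P − Q) − ¼ ln(1 − 2Q).
1 − 2P − Q = 0.605602, giving −½ ln(0.605602) = 0.250766.
1 − 2Q = 0.500584, giving −¼ ln(0.500584) = 0.172995.
d = 0.250766 + 0.172995 = 0.423761.
Under a molecular clock d = 2μt, so t = d/(2μ) = 0.423761 / (2 × 0.0371) = 5.71 Myr.

5.71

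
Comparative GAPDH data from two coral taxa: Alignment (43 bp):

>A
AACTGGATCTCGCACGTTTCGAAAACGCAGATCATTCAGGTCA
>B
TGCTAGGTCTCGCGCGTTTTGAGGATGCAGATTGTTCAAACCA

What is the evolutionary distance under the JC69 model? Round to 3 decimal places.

0.427

The sequences differ at 14 of 43 sites, so p = 14/43 ≈ 0.325581.
d = −(3/4) ln(1 − 4p/3) = −0.75 ln(1 − 0.434108) = −0.75 ln(0.565892)
  = −0.75 × (-0.569352) = 0.427014 substitutions/site.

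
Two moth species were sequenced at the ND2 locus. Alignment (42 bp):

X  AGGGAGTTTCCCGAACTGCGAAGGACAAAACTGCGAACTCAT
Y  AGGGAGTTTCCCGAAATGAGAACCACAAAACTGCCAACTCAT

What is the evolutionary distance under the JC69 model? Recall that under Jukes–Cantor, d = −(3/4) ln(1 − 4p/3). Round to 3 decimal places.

The sequences differ at 5 of 42 sites (16, 19, 23, 24, 35), so p = 5/42 ≈ 0.119048.
d = −(3/4) ln(1 − 4p/3) = −0.75 ln(1 − 0.158731) = −0.75 ln(0.841269)
  = −0.75 × (-0.172844) = 0.129633 substitutions/site.

0.130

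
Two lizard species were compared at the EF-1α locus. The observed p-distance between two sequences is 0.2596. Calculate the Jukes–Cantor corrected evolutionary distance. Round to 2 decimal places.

0.32

d = −(3/4) ln(1 − 4p/3) = −0.75 ln(1 − 0.346133) = −0.75 ln(0.653867)
  = −0.75 × (-0.424851) = 0.318638 substitutions/site.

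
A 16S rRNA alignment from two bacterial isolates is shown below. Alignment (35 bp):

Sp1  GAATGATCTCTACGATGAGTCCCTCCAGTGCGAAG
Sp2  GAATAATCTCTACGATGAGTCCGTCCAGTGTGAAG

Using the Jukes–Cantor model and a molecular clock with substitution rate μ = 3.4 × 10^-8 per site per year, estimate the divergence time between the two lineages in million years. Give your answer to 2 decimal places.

The sequences differ at 3 of 35 sites (5, 23, 31), so p = 3/35 ≈ 0.085714.
d = −(3/4) ln(1 − 4p/3) = −0.75 ln(1 − 0.114285) = −0.75 ln(0.885715)
  = −0.75 × (-0.121360) = 0.091020 substitutions/site.
Under a molecular clock d = 2μt, so t = d/(2μ) = 0.091020 / (2 × 3.4 × 10^-8) = 1.34 million years.

1.34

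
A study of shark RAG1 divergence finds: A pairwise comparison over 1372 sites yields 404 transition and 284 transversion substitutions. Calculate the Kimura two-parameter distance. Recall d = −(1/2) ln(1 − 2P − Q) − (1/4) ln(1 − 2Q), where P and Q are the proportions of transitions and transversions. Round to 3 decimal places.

P = 404/1372 ≈ 0.294461 and Q = 284/1372 ≈ 0.206997.
Under the Kimura two-parameter model, d = −½ ln(1 − 2P − Q) − ¼ ln(1 − 2Q).
1 − 2P − Q = 0.204081, giving −½ ln(0.204081) = 0.794619.
1 − 2Q = 0.586006, giving −¼ ln(0.586006) = 0.133606.
d = 0.794619 + 0.133606 = 0.928225.

0.928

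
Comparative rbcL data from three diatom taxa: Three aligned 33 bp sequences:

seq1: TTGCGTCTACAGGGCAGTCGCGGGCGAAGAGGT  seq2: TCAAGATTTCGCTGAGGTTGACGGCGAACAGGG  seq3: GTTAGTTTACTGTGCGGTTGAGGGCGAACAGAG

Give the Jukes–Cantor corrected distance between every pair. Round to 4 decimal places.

seq1–seq2: 16/33 sites differ → p ≈ 0.484848, d = −0.75 ln(1 − 0.646464) = 0.779827 ≈ 0.7798.
seq1–seq3: 12/33 sites differ → p ≈ 0.363636, d = −0.75 ln(1 − 0.484848) = 0.497470 ≈ 0.4975.
seq2–seq3: 10/33 sites differ → p ≈ 0.30303, d = −0.75 ln(1 − 0.40404) = 0.388186 ≈ 0.3882.

d(seq1,seq2) = 0.7798, d(seq1,seq3) = 0.4975, d(seq2,seq3) = 0.3882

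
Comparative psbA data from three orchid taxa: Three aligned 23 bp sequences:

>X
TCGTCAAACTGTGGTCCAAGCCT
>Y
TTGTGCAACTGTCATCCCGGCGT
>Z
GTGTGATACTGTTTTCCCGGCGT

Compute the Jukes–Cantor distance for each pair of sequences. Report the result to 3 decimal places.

d(X,Y) = 0.467, d(X,Z) = 0.553, d(Y,Z) = 0.257

X–Y: 8/23 sites differ → p ≈ 0.347826, d = −0.75 ln(1 − 0.463768) = 0.467391 ≈ 0.467.
X–Z: 9/23 sites differ → p ≈ 0.391304, d = −0.75 ln(1 − 0.521739) = 0.553199 ≈ 0.553.
Y–Z: 5/23 sites differ → p ≈ 0.217391, d = −0.75 ln(1 − 0.289855) = 0.256715 ≈ 0.257.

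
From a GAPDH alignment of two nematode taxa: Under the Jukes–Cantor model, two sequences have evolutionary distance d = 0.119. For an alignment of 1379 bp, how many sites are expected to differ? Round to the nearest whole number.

Invert JC69: p = (3/4)(1 − e^(−4d/3)) = 0.75 × (1 − e^(-0.158667)) = 0.75 × (1 − 0.853280) = 0.110040.
Expected differing sites = pL ≈ 0.110040 × 1379 = 151.74516 ≈ 152.

152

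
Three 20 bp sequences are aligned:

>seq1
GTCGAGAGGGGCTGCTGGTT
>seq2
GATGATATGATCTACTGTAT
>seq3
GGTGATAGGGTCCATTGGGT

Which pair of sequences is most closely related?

seq2 and seq3

seq1–seq2: 9/20 differ, p = 0.450, d = 0.687.
seq1–seq3: 8/20 differ, p = 0.400, d = 0.572.
seq2–seq3: 7/20 differ, p = 0.350, d = 0.471.
The smallest distance is between seq2 and seq3.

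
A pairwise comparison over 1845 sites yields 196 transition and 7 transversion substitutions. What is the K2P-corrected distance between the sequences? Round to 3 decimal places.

P = 196/1845 ≈ 0.106233 and Q = 7/1845 ≈ 0.003794.
Under the Kimura two-parameter model, d = −½ ln(1 − 2P − Q) − ¼ ln(1 − 2Q).
1 − 2P − Q = 0.78374, giving −½ ln(0.78374) = 0.121839.
1 − 2Q = 0.992412, giving −¼ ln(0.992412) = 0.001904.
d = 0.121839 + 0.001904 = 0.123743.

0.124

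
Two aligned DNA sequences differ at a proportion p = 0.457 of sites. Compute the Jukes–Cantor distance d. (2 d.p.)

d = −(3/4) ln(1 − 4p/3) = −0.75 ln(1 − 0.609333) = −0.75 ln(0.390667)
  = −0.75 × (-0.939900) = 0.704925 substitutions/site.

0.70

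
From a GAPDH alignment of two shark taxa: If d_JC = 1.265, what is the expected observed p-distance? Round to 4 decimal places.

0.6111

p = (3/4)(1 − e^(−4d/3)) = 0.75 × (1 − e^(-1.686667)) = 0.75 × (1 − 0.185136) = 0.611148.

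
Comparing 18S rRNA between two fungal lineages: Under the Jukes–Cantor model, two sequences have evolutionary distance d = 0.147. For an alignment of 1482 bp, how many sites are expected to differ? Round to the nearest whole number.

Invert JC69: p = (3/4)(1 − e^(−4d/3)) = 0.75 × (1 − e^(-0.196)) = 0.75 × (1 − 0.822012) = 0.133491.
Expected differing sites = pL ≈ 0.133491 × 1482 = 197.833662 ≈ 198.

198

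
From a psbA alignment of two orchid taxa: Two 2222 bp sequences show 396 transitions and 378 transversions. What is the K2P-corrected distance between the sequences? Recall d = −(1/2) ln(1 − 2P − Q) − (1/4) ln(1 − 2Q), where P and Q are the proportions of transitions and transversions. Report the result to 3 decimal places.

P = 396/2222 ≈ 0.178218 and Q = 378/2222 ≈ 0.170117.
Under the Kimura two-parameter model, d = −½ ln(1 − 2P − Q) − ¼ ln(1 − 2Q).
1 − 2P − Q = 0.473447, giving −½ ln(0.473447) = 0.373858.
1 − 2Q = 0.659766, giving −¼ ln(0.659766) = 0.103968.
d = 0.373858 + 0.103968 = 0.477826.

0.478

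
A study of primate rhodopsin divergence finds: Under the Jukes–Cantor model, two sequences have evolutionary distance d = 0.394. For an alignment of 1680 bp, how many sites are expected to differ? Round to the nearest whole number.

Invert JC69: p = (3/4)(1 − e^(−4d/3)) = 0.75 × (1 − e^(-0.525333)) = 0.75 × (1 − 0.591358) = 0.306482.
Expected differing sites = pL ≈ 0.306482 × 1680 = 514.88976 ≈ 515.

515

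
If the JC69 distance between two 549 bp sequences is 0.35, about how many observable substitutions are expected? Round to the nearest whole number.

154

Invert JC69: p = (3/4)(1 − e^(−4d/3)) = 0.75 × (1 − e^(-0.466667)) = 0.75 × (1 − 0.627089) = 0.279683.
Expected differing sites = pL ≈ 0.279683 × 549 = 153.545967 ≈ 154.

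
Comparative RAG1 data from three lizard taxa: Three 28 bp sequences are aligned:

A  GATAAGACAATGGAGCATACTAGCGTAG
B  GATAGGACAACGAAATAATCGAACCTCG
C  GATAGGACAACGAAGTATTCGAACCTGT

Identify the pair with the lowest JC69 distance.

A–B: 11/28 differ, p = 0.393, d = 0.556.
A–C: 10/28 differ, p = 0.357, d = 0.485.
B–C: 4/28 differ, p = 0.143, d = 0.158.
The smallest distance is between B and C.

B and C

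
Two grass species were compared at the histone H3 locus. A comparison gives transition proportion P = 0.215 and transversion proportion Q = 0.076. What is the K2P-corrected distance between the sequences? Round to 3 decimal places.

0.394

Under the Kimura two-parameter model, d = −½ ln(1 − 2P − Q) − ¼ ln(1 − 2Q).
1 − 2P − Q = 0.494, giving −½ ln(0.494) = 0.352610.
1 − 2Q = 0.848, giving −¼ ln(0.848) = 0.041219.
d = 0.352610 + 0.041219 = 0.393829.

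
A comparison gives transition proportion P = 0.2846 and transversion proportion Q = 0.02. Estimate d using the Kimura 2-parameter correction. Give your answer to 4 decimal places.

Under the Kimura two-parameter model, d = −½ ln(1 − 2P − Q) − ¼ ln(1 − 2Q).
1 − 2P − Q = 0.4108, giving −½ ln(0.4108) = 0.444824.
1 − 2Q = 0.96, giving −¼ ln(0.96) = 0.010205.
d = 0.444824 + 0.010205 = 0.455029.

0.4550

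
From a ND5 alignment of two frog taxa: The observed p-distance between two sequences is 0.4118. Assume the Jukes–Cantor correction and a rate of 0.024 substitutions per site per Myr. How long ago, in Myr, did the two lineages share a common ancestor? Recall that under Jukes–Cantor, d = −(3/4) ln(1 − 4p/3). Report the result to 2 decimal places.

12.44

d = −(3/4) ln(1 − 4p/3) = −0.75 ln(1 − 0.549067) = −0.75 ln(0.450933)
  = −0.75 × (-0.796437) = 0.597328 substitutions/site.
Under a molecular clock d = 2μt, so t = d/(2μ) = 0.597328 / (2 × 0.024) = 12.44 Myr.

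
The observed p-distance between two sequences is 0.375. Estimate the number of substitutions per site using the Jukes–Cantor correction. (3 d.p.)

d = −(3/4) ln(1 − 4p/3) = −0.75 ln(1 − 0.5) = −0.75 ln(0.5)
  = −0.75 × (-0.693147) = 0.519860 substitutions/site.

0.520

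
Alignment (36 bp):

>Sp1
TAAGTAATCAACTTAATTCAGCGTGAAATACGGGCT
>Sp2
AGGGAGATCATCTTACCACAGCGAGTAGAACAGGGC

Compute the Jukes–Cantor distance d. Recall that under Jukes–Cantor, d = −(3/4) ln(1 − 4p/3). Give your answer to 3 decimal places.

The sequences differ at 16 of 36 sites, so p = 16/36 ≈ 0.444444.
d = −(3/4) ln(1 − 4p/3) = −0.75 ln(1 − 0.592592) = −0.75 ln(0.407408)
  = −0.75 × (-0.897940) = 0.673455 substitutions/site.

0.673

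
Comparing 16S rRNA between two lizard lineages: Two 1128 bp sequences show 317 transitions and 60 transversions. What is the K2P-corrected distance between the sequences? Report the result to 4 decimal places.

0.5057

P = 317/1128 ≈ 0.281028 and Q = 60/1128 ≈ 0.053191.
Under the Kimura two-parameter model, d = −½ ln(1 − 2P − Q) − ¼ ln(1 − 2Q).
1 − 2P − Q = 0.384753, giving −½ ln(0.384753) = 0.477577.
1 − 2Q = 0.893618, giving −¼ ln(0.893618) = 0.028119.
d = 0.477577 + 0.028119 = 0.505696.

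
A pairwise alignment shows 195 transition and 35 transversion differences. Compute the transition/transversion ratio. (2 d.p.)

5.57

R = 195/35 = 5.571428… ≈ 5.57 (to 2 d.p.).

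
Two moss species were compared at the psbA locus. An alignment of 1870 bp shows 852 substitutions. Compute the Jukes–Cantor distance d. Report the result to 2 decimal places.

p = 852/1870 ≈ 0.455615.
d = −(3/4) ln(1 − 4p/3) = −0.75 ln(1 − 0.607487) = −0.75 ln(0.392513)
  = −0.75 × (-0.935186) = 0.701390 substitutions/site.

0.70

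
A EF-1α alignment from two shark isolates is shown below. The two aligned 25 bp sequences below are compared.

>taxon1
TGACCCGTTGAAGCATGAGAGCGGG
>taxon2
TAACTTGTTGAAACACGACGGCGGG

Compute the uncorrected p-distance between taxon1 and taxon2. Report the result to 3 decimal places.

0.280

The sequences differ at 7 of 25 positions (sites 2, 5, 6, 13, 16, 19, 20).
p = 7/25 = 0.280.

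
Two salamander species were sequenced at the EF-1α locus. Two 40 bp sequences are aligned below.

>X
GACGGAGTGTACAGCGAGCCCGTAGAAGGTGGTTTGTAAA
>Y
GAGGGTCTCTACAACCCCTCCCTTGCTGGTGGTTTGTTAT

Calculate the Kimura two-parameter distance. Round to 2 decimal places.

0.54

Of 40 sites, 2 differences are transitions and 13 are transversions, so P = 2/40 = 0.05 and Q = 13/40 = 0.325.
Under the Kimura two-parameter model, d = −½ ln(1 − 2P − Q) − ¼ ln(1 − 2Q).
1 − 2P − Q = 0.575, giving −½ ln(0.575) = 0.276693.
1 − 2Q = 0.35, giving −¼ ln(0.35) = 0.262456.
d = 0.276693 + 0.262456 = 0.539149.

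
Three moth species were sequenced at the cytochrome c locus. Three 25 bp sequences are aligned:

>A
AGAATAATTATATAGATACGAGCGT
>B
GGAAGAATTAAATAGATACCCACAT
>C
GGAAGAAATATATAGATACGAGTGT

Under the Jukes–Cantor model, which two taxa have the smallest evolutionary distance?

A–B: 7/25 differ, p = 0.280, d = 0.351.
A–C: 4/25 differ, p = 0.160, d = 0.180.
B–C: 7/25 differ, p = 0.280, d = 0.351.
The smallest distance is between A and C.

A and C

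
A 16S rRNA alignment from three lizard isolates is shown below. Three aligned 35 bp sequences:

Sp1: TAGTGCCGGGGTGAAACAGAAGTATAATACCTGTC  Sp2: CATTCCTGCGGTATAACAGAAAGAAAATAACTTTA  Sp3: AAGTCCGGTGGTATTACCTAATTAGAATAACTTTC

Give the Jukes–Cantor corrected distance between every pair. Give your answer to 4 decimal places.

d(Sp1,Sp2) = 0.5128, d(Sp1,Sp3) = 0.5128, d(Sp2,Sp3) = 0.4073

Sp1–Sp2: 13/35 sites differ → p ≈ 0.371429, d = −0.75 ln(1 − 0.495239) = 0.512753 ≈ 0.5128.
Sp1–Sp3: 13/35 sites differ → p ≈ 0.371429, d = −0.75 ln(1 − 0.495239) = 0.512753 ≈ 0.5128.
Sp2–Sp3: 11/35 sites differ → p ≈ 0.314286, d = −0.75 ln(1 − 0.419048) = 0.407315 ≈ 0.4073.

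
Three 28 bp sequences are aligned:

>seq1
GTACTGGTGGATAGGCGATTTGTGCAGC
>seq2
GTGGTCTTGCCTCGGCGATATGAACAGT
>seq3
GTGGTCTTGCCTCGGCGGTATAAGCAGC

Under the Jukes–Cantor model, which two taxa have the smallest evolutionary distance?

seq1–seq2: 11/28 differ, p = 0.393, d = 0.556.
seq1–seq3: 11/28 differ, p = 0.393, d = 0.556.
seq2–seq3: 4/28 differ, p = 0.143, d = 0.158.
The smallest distance is between seq2 and seq3.

seq2 and seq3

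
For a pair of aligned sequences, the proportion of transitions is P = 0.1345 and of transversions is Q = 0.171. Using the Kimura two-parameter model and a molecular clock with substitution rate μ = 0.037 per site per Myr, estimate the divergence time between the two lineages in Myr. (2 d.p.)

5.33

Under the Kimura two-parameter model, d = −½ ln(1 − 2P − Q) − ¼ ln(1 − 2Q).
1 − 2P − Q = 0.56, giving −½ ln(0.56) = 0.289909.
1 − 2Q = 0.658, giving −¼ ln(0.658) = 0.104638.
d = 0.289909 + 0.104638 = 0.394547.
Under a molecular clock d = 2μt, so t = d/(2μ) = 0.394547 / (2 × 0.037) = 5.33 Myr.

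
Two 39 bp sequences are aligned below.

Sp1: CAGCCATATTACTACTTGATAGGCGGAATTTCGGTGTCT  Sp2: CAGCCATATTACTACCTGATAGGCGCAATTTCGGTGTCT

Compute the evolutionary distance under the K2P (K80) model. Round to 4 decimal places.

0.0532

Of 39 sites, 1 differences are transitions and 1 are transversions, so P = 1/39 ≈ 0.025641 and Q = 1/39 ≈ 0.025641.
Under the Kimura two-parameter model, d = −½ ln(1 − 2P − Q) − ¼ ln(1 − 2Q).
1 − 2P − Q = 0.923077, giving −½ ln(0.923077) = 0.040021.
1 − 2Q = 0.948718, giving −¼ ln(0.948718) = 0.013161.
d = 0.040021 + 0.013161 = 0.053182.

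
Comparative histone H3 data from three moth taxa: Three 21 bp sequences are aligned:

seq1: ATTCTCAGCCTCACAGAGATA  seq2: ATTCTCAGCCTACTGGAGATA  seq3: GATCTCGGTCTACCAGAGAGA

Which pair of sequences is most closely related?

seq1–seq2: 4/21 differ, p = 0.190, d = 0.220.
seq1–seq3: 7/21 differ, p = 0.333, d = 0.441.
seq2–seq3: 7/21 differ, p = 0.333, d = 0.441.
The smallest distance is between seq1 and seq2.

seq1 and seq2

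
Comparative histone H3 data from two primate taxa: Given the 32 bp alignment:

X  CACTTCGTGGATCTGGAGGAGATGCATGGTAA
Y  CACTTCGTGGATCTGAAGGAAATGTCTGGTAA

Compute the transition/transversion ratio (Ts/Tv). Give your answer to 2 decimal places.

3.00

Transitions are A↔G and C↔T; transversions are all other mismatches.
Transitions: 3. Transversions: 1.
R = 3/1 = 3.00.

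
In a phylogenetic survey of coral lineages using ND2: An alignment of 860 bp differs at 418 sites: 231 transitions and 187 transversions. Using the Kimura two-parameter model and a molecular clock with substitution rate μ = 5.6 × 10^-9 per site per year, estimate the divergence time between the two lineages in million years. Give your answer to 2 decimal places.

P = 231/860 ≈ 0.268605 and Q = 187/860 ≈ 0.217442.
Under the Kimura two-parameter model, d = −½ ln(1 − 2P − Q) − ¼ ln(1 − 2Q).
1 − 2P − Q = 0.245348, giving −½ ln(0.245348) = 0.702539.
1 − 2Q = 0.565116, giving −¼ ln(0.565116) = 0.142681.
d = 0.702539 + 0.142681 = 0.845220.
Under a molecular clock d = 2μt, so t = d/(2μ) = 0.845220 / (2 × 5.6 × 10^-9) = 75.47 million years.

75.47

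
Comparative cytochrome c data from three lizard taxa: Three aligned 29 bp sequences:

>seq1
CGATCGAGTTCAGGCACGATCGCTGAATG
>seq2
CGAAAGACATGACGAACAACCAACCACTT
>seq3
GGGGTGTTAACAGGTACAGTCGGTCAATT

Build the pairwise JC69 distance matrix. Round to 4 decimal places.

seq1–seq2: 15/29 sites differ → p ≈ 0.517241, d = −0.75 ln(1 − 0.689655) = 0.877553 ≈ 0.8776.
seq1–seq3: 14/29 sites differ → p ≈ 0.482759, d = −0.75 ln(1 − 0.643679) = 0.773942 ≈ 0.7739.
seq2–seq3: 16/29 sites differ → p ≈ 0.551724, d = −0.75 ln(1 − 0.735632) = 0.997810 ≈ 0.9978.

d(seq1,seq2) = 0.8776, d(seq1,seq3) = 0.7739, d(seq2,seq3) = 0.9978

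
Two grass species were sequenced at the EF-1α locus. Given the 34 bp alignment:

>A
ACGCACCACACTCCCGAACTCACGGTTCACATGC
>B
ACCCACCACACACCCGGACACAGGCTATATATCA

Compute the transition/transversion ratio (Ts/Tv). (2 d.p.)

0.38

Transitions are A↔G and C↔T; transversions are all other mismatches.
Transitions: 3. Transversions: 8.
R = 3/8 = 0.375 ≈ 0.38 (to 2 d.p.).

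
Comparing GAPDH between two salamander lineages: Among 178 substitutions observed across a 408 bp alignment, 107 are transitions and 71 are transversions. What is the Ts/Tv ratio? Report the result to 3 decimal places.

1.507

R = 107/71 = 1.507042… ≈ 1.507 (to 3 d.p.).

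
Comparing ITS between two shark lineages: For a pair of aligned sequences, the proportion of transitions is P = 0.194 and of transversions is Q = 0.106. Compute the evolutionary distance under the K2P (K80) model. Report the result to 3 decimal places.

Under the Kimura two-parameter model, d = −½ ln(1 − 2P − Q) − ¼ ln(1 − 2Q).
1 − 2P − Q = 0.506, giving −½ ln(0.506) = 0.340609.
1 − 2Q = 0.788, giving −¼ ln(0.788) = 0.059564.
d = 0.340609 + 0.059564 = 0.400173.

0.400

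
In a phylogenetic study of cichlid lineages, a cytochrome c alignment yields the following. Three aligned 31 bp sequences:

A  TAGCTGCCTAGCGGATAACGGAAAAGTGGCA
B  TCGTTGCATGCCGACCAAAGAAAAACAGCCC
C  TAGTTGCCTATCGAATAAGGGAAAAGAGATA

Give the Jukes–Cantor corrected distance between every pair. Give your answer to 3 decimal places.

A–B: 14/31 sites differ → p ≈ 0.451613, d = −0.75 ln(1 − 0.602151) = 0.691262 ≈ 0.691.
A–C: 7/31 sites differ → p ≈ 0.225806, d = −0.75 ln(1 − 0.301075) = 0.268659 ≈ 0.269.
B–C: 12/31 sites differ → p ≈ 0.387097, d = −0.75 ln(1 − 0.516129) = 0.544453 ≈ 0.544.

d(A,B) = 0.691, d(A,C) = 0.269, d(B,C) = 0.544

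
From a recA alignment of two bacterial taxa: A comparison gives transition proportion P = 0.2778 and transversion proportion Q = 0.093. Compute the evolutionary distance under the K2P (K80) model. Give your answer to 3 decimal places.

Under the Kimura two-parameter model, d = −½ ln(1 − 2P − Q) − ¼ ln(1 − 2Q).
1 − 2P − Q = 0.3514, giving −½ ln(0.3514) = 0.522915.
1 − 2Q = 0.814, giving −¼ ln(0.814) = 0.051449.
d = 0.522915 + 0.051449 = 0.574364.

0.574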